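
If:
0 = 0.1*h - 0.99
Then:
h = 9.90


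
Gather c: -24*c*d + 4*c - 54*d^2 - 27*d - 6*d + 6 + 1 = c*(4 - 24*d) - 54*d^2 - 33*d + 7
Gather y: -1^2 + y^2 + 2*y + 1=y^2 + 2*y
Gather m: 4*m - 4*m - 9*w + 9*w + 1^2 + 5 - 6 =0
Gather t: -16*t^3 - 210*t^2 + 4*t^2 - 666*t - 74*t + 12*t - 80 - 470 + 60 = -16*t^3 - 206*t^2 - 728*t - 490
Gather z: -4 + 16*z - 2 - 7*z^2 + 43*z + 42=-7*z^2 + 59*z + 36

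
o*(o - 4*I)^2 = o^3 - 8*I*o^2 - 16*o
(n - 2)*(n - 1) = n^2 - 3*n + 2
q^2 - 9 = (q - 3)*(q + 3)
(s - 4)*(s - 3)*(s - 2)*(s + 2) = s^4 - 7*s^3 + 8*s^2 + 28*s - 48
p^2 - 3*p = p*(p - 3)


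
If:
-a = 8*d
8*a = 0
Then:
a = 0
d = 0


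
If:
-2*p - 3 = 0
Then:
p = -3/2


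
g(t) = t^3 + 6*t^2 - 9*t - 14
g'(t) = 3*t^2 + 12*t - 9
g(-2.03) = 20.63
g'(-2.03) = -21.00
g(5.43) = 274.14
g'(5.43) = 144.61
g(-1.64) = 12.49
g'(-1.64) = -20.61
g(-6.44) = 25.71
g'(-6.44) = 38.14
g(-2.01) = 20.21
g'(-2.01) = -21.00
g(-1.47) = 9.02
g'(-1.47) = -20.16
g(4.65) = 174.43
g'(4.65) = 111.67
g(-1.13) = 2.39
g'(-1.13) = -18.73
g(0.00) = -14.00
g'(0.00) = -9.00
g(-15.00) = -1904.00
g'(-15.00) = 486.00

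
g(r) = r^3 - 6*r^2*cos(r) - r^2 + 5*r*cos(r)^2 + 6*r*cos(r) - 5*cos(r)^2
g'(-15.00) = -290.79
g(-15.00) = -2552.22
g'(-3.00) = -8.25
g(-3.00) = 15.68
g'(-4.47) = 184.53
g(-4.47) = -75.66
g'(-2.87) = -11.74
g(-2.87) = 14.36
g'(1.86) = 23.27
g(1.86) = 6.06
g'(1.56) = 9.22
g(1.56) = 1.31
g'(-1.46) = -12.14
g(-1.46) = -7.78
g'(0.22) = 9.18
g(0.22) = -2.75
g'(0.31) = 7.99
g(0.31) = -1.97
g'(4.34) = -27.08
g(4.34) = 96.77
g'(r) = 6*r^2*sin(r) + 3*r^2 - 10*r*sin(r)*cos(r) - 6*r*sin(r) - 12*r*cos(r) - 2*r + 10*sin(r)*cos(r) + 5*cos(r)^2 + 6*cos(r)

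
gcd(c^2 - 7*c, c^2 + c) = c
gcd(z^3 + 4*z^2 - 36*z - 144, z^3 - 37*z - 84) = z + 4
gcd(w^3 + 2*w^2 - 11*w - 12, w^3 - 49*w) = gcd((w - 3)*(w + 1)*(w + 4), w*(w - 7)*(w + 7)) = 1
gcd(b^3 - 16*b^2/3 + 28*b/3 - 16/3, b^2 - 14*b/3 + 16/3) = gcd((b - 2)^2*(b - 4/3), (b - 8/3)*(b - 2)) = b - 2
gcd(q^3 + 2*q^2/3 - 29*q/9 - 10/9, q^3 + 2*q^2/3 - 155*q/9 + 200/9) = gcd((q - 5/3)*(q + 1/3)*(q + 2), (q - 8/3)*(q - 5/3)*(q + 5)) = q - 5/3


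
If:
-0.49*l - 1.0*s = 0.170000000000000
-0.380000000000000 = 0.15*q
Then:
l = -2.04081632653061*s - 0.346938775510204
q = -2.53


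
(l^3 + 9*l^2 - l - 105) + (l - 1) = l^3 + 9*l^2 - 106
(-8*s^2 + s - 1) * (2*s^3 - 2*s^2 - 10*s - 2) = -16*s^5 + 18*s^4 + 76*s^3 + 8*s^2 + 8*s + 2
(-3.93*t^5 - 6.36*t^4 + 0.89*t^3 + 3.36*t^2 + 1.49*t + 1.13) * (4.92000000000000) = -19.3356*t^5 - 31.2912*t^4 + 4.3788*t^3 + 16.5312*t^2 + 7.3308*t + 5.5596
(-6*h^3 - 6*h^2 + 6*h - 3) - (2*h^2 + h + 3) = -6*h^3 - 8*h^2 + 5*h - 6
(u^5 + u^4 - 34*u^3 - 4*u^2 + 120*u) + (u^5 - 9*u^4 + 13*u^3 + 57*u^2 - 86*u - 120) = 2*u^5 - 8*u^4 - 21*u^3 + 53*u^2 + 34*u - 120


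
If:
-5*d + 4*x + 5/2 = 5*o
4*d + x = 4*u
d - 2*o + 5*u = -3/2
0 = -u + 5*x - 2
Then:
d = -67/1506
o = 658/753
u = 44/753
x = 310/753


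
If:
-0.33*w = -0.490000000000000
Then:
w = 1.48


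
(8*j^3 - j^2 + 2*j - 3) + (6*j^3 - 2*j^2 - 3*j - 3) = 14*j^3 - 3*j^2 - j - 6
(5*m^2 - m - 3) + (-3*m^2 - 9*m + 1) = 2*m^2 - 10*m - 2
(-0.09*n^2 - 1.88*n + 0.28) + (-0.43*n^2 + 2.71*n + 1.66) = -0.52*n^2 + 0.83*n + 1.94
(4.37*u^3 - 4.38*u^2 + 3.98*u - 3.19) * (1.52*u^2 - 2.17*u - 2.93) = 6.6424*u^5 - 16.1405*u^4 + 2.7501*u^3 - 0.651999999999998*u^2 - 4.7391*u + 9.3467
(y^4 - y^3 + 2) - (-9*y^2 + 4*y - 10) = y^4 - y^3 + 9*y^2 - 4*y + 12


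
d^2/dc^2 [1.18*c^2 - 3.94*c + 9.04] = 2.36000000000000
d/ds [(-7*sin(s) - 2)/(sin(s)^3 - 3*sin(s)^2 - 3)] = (14*sin(s)^3 - 15*sin(s)^2 - 12*sin(s) + 21)*cos(s)/(sin(s)^3 - 3*sin(s)^2 - 3)^2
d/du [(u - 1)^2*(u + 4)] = (u - 1)*(3*u + 7)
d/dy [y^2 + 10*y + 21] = 2*y + 10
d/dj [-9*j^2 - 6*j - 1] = -18*j - 6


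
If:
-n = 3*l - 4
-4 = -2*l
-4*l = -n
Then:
No Solution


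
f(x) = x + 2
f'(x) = 1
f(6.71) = 8.71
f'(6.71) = 1.00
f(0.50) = 2.50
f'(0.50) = 1.00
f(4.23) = 6.23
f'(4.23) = 1.00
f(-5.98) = -3.98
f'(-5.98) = 1.00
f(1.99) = 3.99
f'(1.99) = 1.00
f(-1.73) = 0.27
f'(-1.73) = 1.00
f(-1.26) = 0.74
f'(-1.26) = 1.00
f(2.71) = 4.71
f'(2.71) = 1.00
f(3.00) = 5.00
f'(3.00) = 1.00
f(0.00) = 2.00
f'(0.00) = 1.00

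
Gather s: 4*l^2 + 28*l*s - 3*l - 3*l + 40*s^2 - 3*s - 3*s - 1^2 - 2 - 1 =4*l^2 - 6*l + 40*s^2 + s*(28*l - 6) - 4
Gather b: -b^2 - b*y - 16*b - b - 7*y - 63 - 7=-b^2 + b*(-y - 17) - 7*y - 70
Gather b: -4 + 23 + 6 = 25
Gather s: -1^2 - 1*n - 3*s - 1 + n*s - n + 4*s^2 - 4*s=-2*n + 4*s^2 + s*(n - 7) - 2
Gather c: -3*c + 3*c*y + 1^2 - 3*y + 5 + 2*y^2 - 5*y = c*(3*y - 3) + 2*y^2 - 8*y + 6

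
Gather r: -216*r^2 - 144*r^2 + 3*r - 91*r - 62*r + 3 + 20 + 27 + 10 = -360*r^2 - 150*r + 60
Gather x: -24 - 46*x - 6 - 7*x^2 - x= -7*x^2 - 47*x - 30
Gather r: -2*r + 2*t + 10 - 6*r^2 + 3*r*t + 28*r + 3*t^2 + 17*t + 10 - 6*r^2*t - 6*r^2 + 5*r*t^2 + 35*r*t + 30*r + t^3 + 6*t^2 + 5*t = r^2*(-6*t - 12) + r*(5*t^2 + 38*t + 56) + t^3 + 9*t^2 + 24*t + 20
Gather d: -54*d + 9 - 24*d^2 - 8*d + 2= -24*d^2 - 62*d + 11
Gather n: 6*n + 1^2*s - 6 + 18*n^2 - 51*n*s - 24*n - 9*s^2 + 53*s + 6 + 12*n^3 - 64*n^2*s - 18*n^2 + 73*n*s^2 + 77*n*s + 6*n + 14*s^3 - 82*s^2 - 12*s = 12*n^3 - 64*n^2*s + n*(73*s^2 + 26*s - 12) + 14*s^3 - 91*s^2 + 42*s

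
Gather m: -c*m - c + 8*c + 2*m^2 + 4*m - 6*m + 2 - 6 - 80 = 7*c + 2*m^2 + m*(-c - 2) - 84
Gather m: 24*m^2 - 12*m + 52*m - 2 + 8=24*m^2 + 40*m + 6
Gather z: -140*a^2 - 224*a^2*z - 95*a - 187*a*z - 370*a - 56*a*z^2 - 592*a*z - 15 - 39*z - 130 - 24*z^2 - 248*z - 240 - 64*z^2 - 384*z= -140*a^2 - 465*a + z^2*(-56*a - 88) + z*(-224*a^2 - 779*a - 671) - 385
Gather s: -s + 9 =9 - s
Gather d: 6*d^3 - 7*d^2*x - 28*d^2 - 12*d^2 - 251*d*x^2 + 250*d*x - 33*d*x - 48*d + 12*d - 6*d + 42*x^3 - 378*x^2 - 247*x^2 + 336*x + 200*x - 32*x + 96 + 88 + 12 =6*d^3 + d^2*(-7*x - 40) + d*(-251*x^2 + 217*x - 42) + 42*x^3 - 625*x^2 + 504*x + 196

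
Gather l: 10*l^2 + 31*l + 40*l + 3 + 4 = 10*l^2 + 71*l + 7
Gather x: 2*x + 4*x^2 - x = 4*x^2 + x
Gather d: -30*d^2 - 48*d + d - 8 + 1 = -30*d^2 - 47*d - 7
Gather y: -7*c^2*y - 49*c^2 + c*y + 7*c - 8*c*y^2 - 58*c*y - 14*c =-49*c^2 - 8*c*y^2 - 7*c + y*(-7*c^2 - 57*c)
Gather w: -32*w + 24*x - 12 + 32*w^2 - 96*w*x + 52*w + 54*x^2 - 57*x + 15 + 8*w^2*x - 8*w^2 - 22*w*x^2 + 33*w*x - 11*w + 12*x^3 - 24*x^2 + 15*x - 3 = w^2*(8*x + 24) + w*(-22*x^2 - 63*x + 9) + 12*x^3 + 30*x^2 - 18*x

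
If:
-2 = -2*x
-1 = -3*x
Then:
No Solution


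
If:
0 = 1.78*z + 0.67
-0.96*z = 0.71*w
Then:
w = 0.51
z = -0.38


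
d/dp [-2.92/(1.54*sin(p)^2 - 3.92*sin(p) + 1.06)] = (8.9936*sin(p) - 11.4464)*cos(p)/(1.54*sin(p)^2 - 3.92*sin(p) + 1.06)^2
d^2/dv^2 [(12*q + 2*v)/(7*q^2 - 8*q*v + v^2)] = 4*((2*q - 3*v)*(7*q^2 - 8*q*v + v^2) + 4*(4*q - v)^2*(6*q + v))/(7*q^2 - 8*q*v + v^2)^3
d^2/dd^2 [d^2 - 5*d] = 2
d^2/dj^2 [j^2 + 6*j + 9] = 2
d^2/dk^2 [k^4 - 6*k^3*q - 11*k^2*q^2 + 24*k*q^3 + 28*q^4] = 12*k^2 - 36*k*q - 22*q^2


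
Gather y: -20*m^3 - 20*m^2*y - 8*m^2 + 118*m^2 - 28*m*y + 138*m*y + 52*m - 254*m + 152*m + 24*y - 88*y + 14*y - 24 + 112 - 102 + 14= -20*m^3 + 110*m^2 - 50*m + y*(-20*m^2 + 110*m - 50)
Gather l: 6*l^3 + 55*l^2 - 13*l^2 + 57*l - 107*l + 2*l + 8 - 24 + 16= 6*l^3 + 42*l^2 - 48*l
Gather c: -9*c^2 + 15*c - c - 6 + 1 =-9*c^2 + 14*c - 5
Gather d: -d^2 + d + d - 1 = -d^2 + 2*d - 1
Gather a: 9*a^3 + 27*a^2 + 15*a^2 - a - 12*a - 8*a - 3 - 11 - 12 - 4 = 9*a^3 + 42*a^2 - 21*a - 30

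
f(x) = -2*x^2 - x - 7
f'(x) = -4*x - 1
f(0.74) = -8.84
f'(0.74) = -3.96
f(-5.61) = -64.33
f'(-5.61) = 21.44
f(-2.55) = -17.46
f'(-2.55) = 9.20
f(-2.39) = -16.03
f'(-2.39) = 8.56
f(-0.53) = -7.03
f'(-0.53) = 1.12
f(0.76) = -8.92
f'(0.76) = -4.04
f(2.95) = -27.36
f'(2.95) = -12.80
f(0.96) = -9.80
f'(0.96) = -4.84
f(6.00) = -85.00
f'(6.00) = -25.00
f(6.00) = -85.00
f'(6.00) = -25.00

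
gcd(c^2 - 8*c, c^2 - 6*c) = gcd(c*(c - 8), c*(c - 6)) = c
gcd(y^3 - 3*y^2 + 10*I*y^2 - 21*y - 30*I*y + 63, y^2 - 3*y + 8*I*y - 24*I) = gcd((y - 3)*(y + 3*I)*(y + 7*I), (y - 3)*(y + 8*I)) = y - 3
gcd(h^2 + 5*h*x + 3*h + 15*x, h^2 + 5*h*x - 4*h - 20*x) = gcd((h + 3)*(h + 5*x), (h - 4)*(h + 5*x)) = h + 5*x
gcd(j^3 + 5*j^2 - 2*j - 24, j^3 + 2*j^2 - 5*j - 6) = j^2 + j - 6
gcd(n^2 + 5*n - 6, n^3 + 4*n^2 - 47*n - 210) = n + 6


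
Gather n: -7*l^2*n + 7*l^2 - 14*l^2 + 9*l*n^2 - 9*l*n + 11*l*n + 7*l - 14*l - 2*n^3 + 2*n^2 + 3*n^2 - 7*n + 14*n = -7*l^2 - 7*l - 2*n^3 + n^2*(9*l + 5) + n*(-7*l^2 + 2*l + 7)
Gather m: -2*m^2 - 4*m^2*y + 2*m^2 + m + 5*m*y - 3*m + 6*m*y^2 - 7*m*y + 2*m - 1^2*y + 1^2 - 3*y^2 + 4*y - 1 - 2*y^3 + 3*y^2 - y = -4*m^2*y + m*(6*y^2 - 2*y) - 2*y^3 + 2*y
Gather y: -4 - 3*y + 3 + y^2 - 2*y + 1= y^2 - 5*y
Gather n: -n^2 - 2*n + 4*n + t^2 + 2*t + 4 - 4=-n^2 + 2*n + t^2 + 2*t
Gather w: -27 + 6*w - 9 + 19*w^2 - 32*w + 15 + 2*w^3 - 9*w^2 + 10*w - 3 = 2*w^3 + 10*w^2 - 16*w - 24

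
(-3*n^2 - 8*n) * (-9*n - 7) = 27*n^3 + 93*n^2 + 56*n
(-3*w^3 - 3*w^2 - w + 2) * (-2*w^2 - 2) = 6*w^5 + 6*w^4 + 8*w^3 + 2*w^2 + 2*w - 4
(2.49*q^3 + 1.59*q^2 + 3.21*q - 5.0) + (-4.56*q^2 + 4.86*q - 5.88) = 2.49*q^3 - 2.97*q^2 + 8.07*q - 10.88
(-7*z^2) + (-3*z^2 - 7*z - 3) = -10*z^2 - 7*z - 3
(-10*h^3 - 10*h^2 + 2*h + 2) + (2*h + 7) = -10*h^3 - 10*h^2 + 4*h + 9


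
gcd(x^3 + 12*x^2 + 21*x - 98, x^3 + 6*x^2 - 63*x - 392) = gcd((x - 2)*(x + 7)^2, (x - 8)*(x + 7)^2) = x^2 + 14*x + 49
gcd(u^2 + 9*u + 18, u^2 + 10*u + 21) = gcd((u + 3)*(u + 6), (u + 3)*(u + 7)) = u + 3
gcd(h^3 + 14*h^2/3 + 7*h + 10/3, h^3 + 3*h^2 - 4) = h + 2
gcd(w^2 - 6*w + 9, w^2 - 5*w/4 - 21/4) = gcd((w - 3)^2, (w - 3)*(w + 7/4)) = w - 3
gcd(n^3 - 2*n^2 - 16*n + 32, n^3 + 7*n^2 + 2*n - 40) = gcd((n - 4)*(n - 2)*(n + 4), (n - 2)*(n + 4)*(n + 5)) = n^2 + 2*n - 8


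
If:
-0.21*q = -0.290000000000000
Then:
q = 1.38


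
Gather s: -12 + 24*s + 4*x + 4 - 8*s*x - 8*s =s*(16 - 8*x) + 4*x - 8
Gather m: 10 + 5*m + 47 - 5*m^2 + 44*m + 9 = -5*m^2 + 49*m + 66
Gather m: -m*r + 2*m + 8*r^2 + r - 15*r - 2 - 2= m*(2 - r) + 8*r^2 - 14*r - 4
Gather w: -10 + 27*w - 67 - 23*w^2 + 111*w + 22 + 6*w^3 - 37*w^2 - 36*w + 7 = 6*w^3 - 60*w^2 + 102*w - 48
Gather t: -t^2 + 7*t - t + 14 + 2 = -t^2 + 6*t + 16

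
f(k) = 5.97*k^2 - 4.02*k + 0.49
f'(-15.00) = -183.12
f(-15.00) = 1404.04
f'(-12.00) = -147.30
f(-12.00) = 908.41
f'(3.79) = 41.23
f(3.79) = 71.01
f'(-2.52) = -34.11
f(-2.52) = 48.53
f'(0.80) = 5.53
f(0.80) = 1.09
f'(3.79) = 41.23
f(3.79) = 71.01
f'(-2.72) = -36.50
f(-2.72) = 55.59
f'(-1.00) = -15.96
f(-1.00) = 10.48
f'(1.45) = 13.29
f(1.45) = 7.21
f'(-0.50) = -9.99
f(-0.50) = 3.99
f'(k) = 11.94*k - 4.02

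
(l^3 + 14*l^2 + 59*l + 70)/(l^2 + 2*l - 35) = (l^2 + 7*l + 10)/(l - 5)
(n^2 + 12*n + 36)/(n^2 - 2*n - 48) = (n + 6)/(n - 8)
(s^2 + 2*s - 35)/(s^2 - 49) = (s - 5)/(s - 7)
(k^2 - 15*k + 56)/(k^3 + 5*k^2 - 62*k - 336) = (k - 7)/(k^2 + 13*k + 42)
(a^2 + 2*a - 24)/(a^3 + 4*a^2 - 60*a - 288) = (a - 4)/(a^2 - 2*a - 48)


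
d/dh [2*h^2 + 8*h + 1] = 4*h + 8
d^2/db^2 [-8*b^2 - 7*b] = -16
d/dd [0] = 0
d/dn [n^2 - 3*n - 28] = 2*n - 3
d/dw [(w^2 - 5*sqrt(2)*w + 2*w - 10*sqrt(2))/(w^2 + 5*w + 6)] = (3 + 5*sqrt(2))/(w^2 + 6*w + 9)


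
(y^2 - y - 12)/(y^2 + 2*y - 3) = (y - 4)/(y - 1)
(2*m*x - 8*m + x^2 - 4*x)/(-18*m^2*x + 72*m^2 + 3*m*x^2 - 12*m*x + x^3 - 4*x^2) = (2*m + x)/(-18*m^2 + 3*m*x + x^2)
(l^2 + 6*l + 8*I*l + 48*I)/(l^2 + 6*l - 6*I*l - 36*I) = (l + 8*I)/(l - 6*I)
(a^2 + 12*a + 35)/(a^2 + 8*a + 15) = (a + 7)/(a + 3)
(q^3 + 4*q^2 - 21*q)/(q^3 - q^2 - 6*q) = (q + 7)/(q + 2)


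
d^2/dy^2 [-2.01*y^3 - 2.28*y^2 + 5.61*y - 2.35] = -12.06*y - 4.56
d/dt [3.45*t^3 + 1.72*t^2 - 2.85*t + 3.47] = 10.35*t^2 + 3.44*t - 2.85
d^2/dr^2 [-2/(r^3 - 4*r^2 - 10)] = 4*(r^2*(3*r - 8)^2 + (3*r - 4)*(-r^3 + 4*r^2 + 10))/(-r^3 + 4*r^2 + 10)^3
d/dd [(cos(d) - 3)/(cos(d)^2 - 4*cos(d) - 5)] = (cos(d)^2 - 6*cos(d) + 17)*sin(d)/(sin(d)^2 + 4*cos(d) + 4)^2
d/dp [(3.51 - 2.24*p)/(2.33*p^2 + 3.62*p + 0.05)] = (5.2192*p^2 - 16.3566*p - 12.8182)/(5.4289*p^4 + 16.8692*p^3 + 13.3374*p^2 + 0.362*p + 0.0025)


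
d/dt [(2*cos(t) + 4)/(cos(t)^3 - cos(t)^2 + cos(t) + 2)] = (-5*cos(t) + 5*cos(2*t) + cos(3*t) + 5)*sin(t)/(cos(t)^3 - cos(t)^2 + cos(t) + 2)^2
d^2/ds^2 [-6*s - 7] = 0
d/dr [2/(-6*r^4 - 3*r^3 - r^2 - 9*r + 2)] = 2*(24*r^3 + 9*r^2 + 2*r + 9)/(6*r^4 + 3*r^3 + r^2 + 9*r - 2)^2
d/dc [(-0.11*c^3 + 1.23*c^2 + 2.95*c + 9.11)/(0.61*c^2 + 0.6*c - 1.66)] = (-0.0671*c^4 - 0.132*c^3 - 0.5137*c^2 - 15.1978*c - 10.363)/(0.3721*c^4 + 0.732*c^3 - 1.6652*c^2 - 1.992*c + 2.7556)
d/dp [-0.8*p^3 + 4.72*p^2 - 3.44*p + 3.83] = -2.4*p^2 + 9.44*p - 3.44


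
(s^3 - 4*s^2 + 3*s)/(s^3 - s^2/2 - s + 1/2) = 2*s*(s - 3)/(2*s^2 + s - 1)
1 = 1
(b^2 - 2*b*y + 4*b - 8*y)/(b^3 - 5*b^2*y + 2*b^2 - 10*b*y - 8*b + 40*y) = (-b + 2*y)/(-b^2 + 5*b*y + 2*b - 10*y)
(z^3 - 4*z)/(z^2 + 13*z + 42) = z*(z^2 - 4)/(z^2 + 13*z + 42)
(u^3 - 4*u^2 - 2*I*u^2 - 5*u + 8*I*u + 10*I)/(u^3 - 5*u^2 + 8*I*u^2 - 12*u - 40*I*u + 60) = (u^2 + u*(1 - 2*I) - 2*I)/(u^2 + 8*I*u - 12)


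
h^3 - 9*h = h*(h - 3)*(h + 3)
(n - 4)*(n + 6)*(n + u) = n^3 + n^2*u + 2*n^2 + 2*n*u - 24*n - 24*u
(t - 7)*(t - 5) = t^2 - 12*t + 35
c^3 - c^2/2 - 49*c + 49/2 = (c - 7)*(c - 1/2)*(c + 7)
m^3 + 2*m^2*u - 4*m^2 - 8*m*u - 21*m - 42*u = (m - 7)*(m + 3)*(m + 2*u)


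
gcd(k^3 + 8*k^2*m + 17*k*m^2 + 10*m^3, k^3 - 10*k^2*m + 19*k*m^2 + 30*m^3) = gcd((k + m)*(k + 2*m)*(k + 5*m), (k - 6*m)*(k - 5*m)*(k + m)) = k + m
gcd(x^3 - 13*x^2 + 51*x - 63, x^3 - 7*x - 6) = x - 3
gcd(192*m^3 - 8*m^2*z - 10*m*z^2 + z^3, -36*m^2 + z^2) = -6*m + z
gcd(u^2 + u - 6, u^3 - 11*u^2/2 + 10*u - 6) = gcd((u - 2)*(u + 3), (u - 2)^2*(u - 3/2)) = u - 2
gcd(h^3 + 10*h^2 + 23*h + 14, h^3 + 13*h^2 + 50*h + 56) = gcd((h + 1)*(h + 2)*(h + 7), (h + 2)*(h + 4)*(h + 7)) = h^2 + 9*h + 14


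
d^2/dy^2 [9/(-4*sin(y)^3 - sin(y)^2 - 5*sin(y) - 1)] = 9*((-8*sin(y) + 9*sin(3*y) + 2*cos(2*y))*(4*sin(y)^3 + sin(y)^2 + 5*sin(y) + 1) - 2*(12*sin(y)^2 + 2*sin(y) + 5)^2*cos(y)^2)/(4*sin(y)^3 + sin(y)^2 + 5*sin(y) + 1)^3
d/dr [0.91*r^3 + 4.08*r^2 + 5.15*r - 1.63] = 2.73*r^2 + 8.16*r + 5.15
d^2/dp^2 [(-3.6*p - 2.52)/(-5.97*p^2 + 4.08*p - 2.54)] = ((3.6*p + 2.52)*(11.94*p - 4.08)*(23.88*p - 8.16) - (128.952*p + 0.712799999999998)*(5.97*p^2 - 4.08*p + 2.54))/(5.97*p^2 - 4.08*p + 2.54)^3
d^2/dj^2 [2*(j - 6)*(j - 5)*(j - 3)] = 12*j - 56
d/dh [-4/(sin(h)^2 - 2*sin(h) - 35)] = 8*(sin(h) - 1)*cos(h)/((sin(h) - 7)^2*(sin(h) + 5)^2)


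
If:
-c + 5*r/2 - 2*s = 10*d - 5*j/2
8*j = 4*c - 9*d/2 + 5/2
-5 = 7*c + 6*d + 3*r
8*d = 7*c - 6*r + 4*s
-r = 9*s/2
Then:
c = -150970/311747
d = -16585/311747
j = 31265/311747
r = -134145/311747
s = 29810/311747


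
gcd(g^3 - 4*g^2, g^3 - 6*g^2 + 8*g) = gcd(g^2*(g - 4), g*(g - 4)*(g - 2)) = g^2 - 4*g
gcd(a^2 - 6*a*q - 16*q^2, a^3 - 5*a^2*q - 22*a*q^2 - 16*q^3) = -a^2 + 6*a*q + 16*q^2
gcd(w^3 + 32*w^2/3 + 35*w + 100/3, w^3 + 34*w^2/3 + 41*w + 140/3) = w^2 + 9*w + 20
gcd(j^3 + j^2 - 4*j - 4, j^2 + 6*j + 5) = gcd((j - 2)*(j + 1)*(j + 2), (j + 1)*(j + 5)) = j + 1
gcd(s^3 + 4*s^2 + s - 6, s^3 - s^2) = s - 1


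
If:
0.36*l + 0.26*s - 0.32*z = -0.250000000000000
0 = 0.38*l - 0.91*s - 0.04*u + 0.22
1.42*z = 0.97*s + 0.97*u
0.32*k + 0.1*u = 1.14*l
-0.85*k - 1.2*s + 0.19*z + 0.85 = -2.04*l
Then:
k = 4.60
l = 1.64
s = 0.75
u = 3.99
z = 3.24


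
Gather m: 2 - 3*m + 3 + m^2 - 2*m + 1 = m^2 - 5*m + 6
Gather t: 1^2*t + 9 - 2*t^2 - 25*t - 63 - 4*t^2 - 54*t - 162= -6*t^2 - 78*t - 216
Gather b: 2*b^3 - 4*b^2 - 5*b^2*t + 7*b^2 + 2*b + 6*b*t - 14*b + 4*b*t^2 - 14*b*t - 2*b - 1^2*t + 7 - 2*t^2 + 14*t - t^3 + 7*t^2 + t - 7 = 2*b^3 + b^2*(3 - 5*t) + b*(4*t^2 - 8*t - 14) - t^3 + 5*t^2 + 14*t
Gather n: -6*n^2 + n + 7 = -6*n^2 + n + 7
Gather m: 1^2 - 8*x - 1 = -8*x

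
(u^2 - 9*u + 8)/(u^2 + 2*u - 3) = (u - 8)/(u + 3)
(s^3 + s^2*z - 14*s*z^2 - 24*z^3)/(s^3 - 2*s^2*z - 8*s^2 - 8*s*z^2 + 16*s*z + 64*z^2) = (s + 3*z)/(s - 8)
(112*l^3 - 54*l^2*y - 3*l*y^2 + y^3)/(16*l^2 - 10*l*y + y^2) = 7*l + y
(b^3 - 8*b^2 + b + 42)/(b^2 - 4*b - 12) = (b^2 - 10*b + 21)/(b - 6)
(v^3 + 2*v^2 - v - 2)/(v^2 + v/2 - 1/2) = 2*(v^2 + v - 2)/(2*v - 1)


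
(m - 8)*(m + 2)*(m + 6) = m^3 - 52*m - 96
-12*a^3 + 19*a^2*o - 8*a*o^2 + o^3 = (-4*a + o)*(-3*a + o)*(-a + o)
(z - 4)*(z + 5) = z^2 + z - 20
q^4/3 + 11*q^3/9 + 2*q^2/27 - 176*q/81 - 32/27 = (q/3 + 1)*(q - 4/3)*(q + 2/3)*(q + 4/3)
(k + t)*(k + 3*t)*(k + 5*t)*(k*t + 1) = k^4*t + 9*k^3*t^2 + k^3 + 23*k^2*t^3 + 9*k^2*t + 15*k*t^4 + 23*k*t^2 + 15*t^3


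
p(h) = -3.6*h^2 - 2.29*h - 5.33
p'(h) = -7.2*h - 2.29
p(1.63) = -18.63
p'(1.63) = -14.03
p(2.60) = -35.62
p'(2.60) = -21.01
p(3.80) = -66.02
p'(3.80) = -29.65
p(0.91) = -10.40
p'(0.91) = -8.84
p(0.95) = -10.75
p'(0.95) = -9.13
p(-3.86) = -50.13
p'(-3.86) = 25.50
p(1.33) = -14.74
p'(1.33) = -11.87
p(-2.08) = -16.14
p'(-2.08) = 12.69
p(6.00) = -148.67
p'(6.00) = -45.49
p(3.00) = -44.60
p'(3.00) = -23.89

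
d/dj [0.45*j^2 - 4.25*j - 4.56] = 0.9*j - 4.25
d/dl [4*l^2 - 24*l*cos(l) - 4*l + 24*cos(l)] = 24*l*sin(l) + 8*l - 24*sqrt(2)*sin(l + pi/4) - 4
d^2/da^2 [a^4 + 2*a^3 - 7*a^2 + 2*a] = 12*a^2 + 12*a - 14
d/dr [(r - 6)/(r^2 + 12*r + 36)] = (18 - r)/(r^3 + 18*r^2 + 108*r + 216)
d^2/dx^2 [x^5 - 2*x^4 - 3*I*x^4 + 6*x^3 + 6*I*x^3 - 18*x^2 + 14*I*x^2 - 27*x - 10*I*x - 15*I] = 20*x^3 + x^2*(-24 - 36*I) + x*(36 + 36*I) - 36 + 28*I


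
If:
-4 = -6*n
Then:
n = 2/3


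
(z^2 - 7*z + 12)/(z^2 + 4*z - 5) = (z^2 - 7*z + 12)/(z^2 + 4*z - 5)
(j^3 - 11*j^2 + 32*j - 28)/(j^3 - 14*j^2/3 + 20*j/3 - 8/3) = 3*(j - 7)/(3*j - 2)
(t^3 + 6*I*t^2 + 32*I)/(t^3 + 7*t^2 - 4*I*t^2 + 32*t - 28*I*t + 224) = (t^2 + 2*I*t + 8)/(t^2 + t*(7 - 8*I) - 56*I)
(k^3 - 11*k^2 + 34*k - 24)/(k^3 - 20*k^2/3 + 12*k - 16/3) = 3*(k^2 - 7*k + 6)/(3*k^2 - 8*k + 4)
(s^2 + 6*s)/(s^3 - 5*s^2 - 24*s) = (s + 6)/(s^2 - 5*s - 24)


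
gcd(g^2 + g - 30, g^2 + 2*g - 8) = 1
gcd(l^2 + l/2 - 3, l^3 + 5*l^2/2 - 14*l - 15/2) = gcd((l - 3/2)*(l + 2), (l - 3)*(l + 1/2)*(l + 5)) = 1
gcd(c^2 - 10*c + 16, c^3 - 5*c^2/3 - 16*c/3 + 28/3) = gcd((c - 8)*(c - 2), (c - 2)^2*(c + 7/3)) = c - 2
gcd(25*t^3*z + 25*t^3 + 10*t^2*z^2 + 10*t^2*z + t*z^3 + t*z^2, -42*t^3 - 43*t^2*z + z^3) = 1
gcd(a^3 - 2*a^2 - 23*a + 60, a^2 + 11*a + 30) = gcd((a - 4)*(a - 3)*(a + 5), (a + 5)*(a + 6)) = a + 5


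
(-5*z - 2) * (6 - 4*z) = 20*z^2 - 22*z - 12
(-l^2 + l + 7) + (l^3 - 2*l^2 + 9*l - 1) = l^3 - 3*l^2 + 10*l + 6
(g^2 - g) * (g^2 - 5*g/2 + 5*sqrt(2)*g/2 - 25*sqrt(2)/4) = g^4 - 7*g^3/2 + 5*sqrt(2)*g^3/2 - 35*sqrt(2)*g^2/4 + 5*g^2/2 + 25*sqrt(2)*g/4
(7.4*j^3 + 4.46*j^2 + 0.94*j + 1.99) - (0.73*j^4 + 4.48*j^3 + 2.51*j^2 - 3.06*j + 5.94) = -0.73*j^4 + 2.92*j^3 + 1.95*j^2 + 4.0*j - 3.95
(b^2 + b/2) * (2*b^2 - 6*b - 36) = 2*b^4 - 5*b^3 - 39*b^2 - 18*b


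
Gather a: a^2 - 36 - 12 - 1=a^2 - 49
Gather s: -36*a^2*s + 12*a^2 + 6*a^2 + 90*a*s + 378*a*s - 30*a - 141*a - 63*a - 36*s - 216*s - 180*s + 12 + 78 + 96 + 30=18*a^2 - 234*a + s*(-36*a^2 + 468*a - 432) + 216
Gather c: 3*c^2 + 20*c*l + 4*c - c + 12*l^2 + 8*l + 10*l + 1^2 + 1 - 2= 3*c^2 + c*(20*l + 3) + 12*l^2 + 18*l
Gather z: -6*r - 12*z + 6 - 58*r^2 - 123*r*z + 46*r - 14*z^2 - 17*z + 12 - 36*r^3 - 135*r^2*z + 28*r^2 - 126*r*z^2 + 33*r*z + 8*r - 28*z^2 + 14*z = -36*r^3 - 30*r^2 + 48*r + z^2*(-126*r - 42) + z*(-135*r^2 - 90*r - 15) + 18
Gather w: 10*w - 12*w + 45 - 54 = -2*w - 9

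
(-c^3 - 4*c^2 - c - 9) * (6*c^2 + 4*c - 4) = -6*c^5 - 28*c^4 - 18*c^3 - 42*c^2 - 32*c + 36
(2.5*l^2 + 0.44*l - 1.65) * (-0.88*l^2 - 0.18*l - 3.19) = -2.2*l^4 - 0.8372*l^3 - 6.6022*l^2 - 1.1066*l + 5.2635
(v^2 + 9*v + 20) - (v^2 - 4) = 9*v + 24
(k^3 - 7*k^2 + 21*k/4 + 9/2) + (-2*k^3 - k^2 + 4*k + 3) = -k^3 - 8*k^2 + 37*k/4 + 15/2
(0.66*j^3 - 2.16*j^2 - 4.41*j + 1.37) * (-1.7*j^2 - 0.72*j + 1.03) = -1.122*j^5 + 3.1968*j^4 + 9.732*j^3 - 1.3786*j^2 - 5.5287*j + 1.4111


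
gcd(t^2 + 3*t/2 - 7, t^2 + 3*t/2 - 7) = t^2 + 3*t/2 - 7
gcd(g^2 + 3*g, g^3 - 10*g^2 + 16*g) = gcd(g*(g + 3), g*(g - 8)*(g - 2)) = g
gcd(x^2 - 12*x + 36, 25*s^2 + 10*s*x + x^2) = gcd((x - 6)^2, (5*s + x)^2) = 1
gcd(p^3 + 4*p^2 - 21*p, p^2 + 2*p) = p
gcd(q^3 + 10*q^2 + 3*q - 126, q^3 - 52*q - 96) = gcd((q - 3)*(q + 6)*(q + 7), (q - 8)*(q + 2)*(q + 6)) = q + 6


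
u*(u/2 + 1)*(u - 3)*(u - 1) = u^4/2 - u^3 - 5*u^2/2 + 3*u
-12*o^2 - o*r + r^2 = (-4*o + r)*(3*o + r)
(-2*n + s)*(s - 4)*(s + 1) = -2*n*s^2 + 6*n*s + 8*n + s^3 - 3*s^2 - 4*s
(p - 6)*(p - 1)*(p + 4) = p^3 - 3*p^2 - 22*p + 24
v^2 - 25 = (v - 5)*(v + 5)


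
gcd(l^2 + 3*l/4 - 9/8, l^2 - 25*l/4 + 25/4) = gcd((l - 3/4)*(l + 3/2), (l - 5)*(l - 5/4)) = 1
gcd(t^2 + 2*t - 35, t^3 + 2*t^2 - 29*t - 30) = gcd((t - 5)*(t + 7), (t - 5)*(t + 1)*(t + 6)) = t - 5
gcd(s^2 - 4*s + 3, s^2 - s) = s - 1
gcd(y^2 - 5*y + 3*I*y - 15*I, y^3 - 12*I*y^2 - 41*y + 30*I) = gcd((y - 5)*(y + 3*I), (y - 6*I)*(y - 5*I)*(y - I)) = 1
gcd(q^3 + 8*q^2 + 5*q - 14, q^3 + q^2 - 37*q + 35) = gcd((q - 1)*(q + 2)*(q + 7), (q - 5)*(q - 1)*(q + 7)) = q^2 + 6*q - 7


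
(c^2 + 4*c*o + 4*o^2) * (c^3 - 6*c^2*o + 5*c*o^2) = c^5 - 2*c^4*o - 15*c^3*o^2 - 4*c^2*o^3 + 20*c*o^4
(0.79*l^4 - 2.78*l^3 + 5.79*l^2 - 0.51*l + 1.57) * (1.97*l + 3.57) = 1.5563*l^5 - 2.6563*l^4 + 1.4817*l^3 + 19.6656*l^2 + 1.2722*l + 5.6049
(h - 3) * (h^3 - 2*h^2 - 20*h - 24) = h^4 - 5*h^3 - 14*h^2 + 36*h + 72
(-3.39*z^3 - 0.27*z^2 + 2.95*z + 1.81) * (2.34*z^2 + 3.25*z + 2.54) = -7.9326*z^5 - 11.6493*z^4 - 2.5851*z^3 + 13.1371*z^2 + 13.3755*z + 4.5974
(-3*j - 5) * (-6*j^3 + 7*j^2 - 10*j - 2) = 18*j^4 + 9*j^3 - 5*j^2 + 56*j + 10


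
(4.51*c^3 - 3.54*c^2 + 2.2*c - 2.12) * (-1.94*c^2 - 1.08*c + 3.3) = -8.7494*c^5 + 1.9968*c^4 + 14.4382*c^3 - 9.9452*c^2 + 9.5496*c - 6.996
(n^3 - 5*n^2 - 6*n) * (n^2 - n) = n^5 - 6*n^4 - n^3 + 6*n^2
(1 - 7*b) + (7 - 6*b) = 8 - 13*b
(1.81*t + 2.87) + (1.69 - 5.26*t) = 4.56 - 3.45*t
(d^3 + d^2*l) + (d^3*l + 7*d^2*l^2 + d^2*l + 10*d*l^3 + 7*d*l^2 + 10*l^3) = d^3*l + d^3 + 7*d^2*l^2 + 2*d^2*l + 10*d*l^3 + 7*d*l^2 + 10*l^3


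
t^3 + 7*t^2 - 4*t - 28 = (t - 2)*(t + 2)*(t + 7)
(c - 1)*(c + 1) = c^2 - 1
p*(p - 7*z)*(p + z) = p^3 - 6*p^2*z - 7*p*z^2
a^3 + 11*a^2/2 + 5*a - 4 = (a - 1/2)*(a + 2)*(a + 4)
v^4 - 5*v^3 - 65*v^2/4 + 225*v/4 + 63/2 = (v - 6)*(v - 3)*(v + 1/2)*(v + 7/2)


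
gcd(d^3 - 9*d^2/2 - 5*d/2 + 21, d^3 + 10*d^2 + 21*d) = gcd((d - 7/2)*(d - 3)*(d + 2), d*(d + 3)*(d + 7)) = 1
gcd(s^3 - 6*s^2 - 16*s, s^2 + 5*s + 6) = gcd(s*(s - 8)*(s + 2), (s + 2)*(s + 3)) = s + 2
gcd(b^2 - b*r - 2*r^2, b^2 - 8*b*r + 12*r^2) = -b + 2*r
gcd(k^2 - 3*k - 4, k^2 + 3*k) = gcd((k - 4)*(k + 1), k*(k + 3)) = 1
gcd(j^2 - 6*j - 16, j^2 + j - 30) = 1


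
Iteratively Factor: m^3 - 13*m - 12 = (m + 1)*(m^2 - m - 12) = (m + 1)*(m + 3)*(m - 4)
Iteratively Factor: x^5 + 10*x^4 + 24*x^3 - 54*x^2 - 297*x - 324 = (x + 3)*(x^4 + 7*x^3 + 3*x^2 - 63*x - 108) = (x + 3)^2*(x^3 + 4*x^2 - 9*x - 36) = (x + 3)^3*(x^2 + x - 12) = (x + 3)^3*(x + 4)*(x - 3)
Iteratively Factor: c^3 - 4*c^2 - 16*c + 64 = (c - 4)*(c^2 - 16) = (c - 4)^2*(c + 4)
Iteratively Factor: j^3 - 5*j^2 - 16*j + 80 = (j - 5)*(j^2 - 16) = (j - 5)*(j - 4)*(j + 4)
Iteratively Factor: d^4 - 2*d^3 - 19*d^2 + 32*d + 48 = (d + 1)*(d^3 - 3*d^2 - 16*d + 48) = (d - 4)*(d + 1)*(d^2 + d - 12) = (d - 4)*(d + 1)*(d + 4)*(d - 3)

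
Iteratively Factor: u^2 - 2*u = (u - 2)*(u)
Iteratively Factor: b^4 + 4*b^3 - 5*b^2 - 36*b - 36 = (b + 2)*(b^3 + 2*b^2 - 9*b - 18) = (b + 2)*(b + 3)*(b^2 - b - 6) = (b + 2)^2*(b + 3)*(b - 3)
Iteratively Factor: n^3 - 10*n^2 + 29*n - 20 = (n - 5)*(n^2 - 5*n + 4) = (n - 5)*(n - 4)*(n - 1)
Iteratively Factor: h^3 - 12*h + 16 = (h - 2)*(h^2 + 2*h - 8) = (h - 2)*(h + 4)*(h - 2)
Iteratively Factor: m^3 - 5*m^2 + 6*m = (m - 3)*(m^2 - 2*m) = (m - 3)*(m - 2)*(m)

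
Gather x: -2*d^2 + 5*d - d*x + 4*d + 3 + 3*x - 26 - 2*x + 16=-2*d^2 + 9*d + x*(1 - d) - 7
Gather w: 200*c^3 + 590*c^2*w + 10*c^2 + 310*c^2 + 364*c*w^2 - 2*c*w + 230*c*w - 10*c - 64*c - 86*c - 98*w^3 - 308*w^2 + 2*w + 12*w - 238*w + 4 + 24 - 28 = 200*c^3 + 320*c^2 - 160*c - 98*w^3 + w^2*(364*c - 308) + w*(590*c^2 + 228*c - 224)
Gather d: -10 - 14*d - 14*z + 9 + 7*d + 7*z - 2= -7*d - 7*z - 3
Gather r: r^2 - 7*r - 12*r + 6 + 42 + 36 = r^2 - 19*r + 84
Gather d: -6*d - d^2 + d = -d^2 - 5*d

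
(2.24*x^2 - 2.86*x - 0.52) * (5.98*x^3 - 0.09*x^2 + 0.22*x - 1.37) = 13.3952*x^5 - 17.3044*x^4 - 2.3594*x^3 - 3.6512*x^2 + 3.8038*x + 0.7124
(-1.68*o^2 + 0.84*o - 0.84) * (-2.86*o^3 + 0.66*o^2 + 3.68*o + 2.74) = 4.8048*o^5 - 3.5112*o^4 - 3.2256*o^3 - 2.0664*o^2 - 0.7896*o - 2.3016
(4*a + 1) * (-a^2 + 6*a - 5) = -4*a^3 + 23*a^2 - 14*a - 5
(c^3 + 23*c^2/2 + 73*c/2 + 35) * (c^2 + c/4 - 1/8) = c^5 + 47*c^4/4 + 157*c^3/4 + 683*c^2/16 + 67*c/16 - 35/8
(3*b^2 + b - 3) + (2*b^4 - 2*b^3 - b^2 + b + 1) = 2*b^4 - 2*b^3 + 2*b^2 + 2*b - 2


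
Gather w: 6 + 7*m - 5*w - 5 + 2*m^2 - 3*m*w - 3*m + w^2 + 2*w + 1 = 2*m^2 + 4*m + w^2 + w*(-3*m - 3) + 2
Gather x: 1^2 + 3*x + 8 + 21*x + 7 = 24*x + 16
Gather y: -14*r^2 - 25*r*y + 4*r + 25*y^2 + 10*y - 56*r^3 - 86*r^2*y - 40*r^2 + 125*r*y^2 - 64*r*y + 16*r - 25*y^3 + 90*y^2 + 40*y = -56*r^3 - 54*r^2 + 20*r - 25*y^3 + y^2*(125*r + 115) + y*(-86*r^2 - 89*r + 50)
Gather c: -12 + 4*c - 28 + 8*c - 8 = 12*c - 48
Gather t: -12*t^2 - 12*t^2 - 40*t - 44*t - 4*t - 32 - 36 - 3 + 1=-24*t^2 - 88*t - 70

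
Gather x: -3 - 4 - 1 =-8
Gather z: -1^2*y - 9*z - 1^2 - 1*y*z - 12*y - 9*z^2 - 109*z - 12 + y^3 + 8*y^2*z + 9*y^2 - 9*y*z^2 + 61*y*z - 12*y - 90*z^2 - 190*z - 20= y^3 + 9*y^2 - 25*y + z^2*(-9*y - 99) + z*(8*y^2 + 60*y - 308) - 33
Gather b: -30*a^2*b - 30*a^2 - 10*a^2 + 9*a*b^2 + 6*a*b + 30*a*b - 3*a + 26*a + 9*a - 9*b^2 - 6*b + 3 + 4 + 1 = -40*a^2 + 32*a + b^2*(9*a - 9) + b*(-30*a^2 + 36*a - 6) + 8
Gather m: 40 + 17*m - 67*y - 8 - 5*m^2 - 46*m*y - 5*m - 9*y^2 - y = -5*m^2 + m*(12 - 46*y) - 9*y^2 - 68*y + 32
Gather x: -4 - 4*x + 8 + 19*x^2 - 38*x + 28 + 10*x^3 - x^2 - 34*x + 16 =10*x^3 + 18*x^2 - 76*x + 48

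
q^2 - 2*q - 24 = (q - 6)*(q + 4)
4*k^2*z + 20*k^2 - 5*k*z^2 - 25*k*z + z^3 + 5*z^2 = (-4*k + z)*(-k + z)*(z + 5)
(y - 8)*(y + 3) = y^2 - 5*y - 24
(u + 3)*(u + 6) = u^2 + 9*u + 18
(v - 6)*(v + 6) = v^2 - 36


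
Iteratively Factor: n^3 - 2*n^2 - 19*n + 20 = (n + 4)*(n^2 - 6*n + 5) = (n - 1)*(n + 4)*(n - 5)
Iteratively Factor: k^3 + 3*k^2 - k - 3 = (k - 1)*(k^2 + 4*k + 3) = (k - 1)*(k + 3)*(k + 1)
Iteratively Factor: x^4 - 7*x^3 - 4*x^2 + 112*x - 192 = (x - 4)*(x^3 - 3*x^2 - 16*x + 48) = (x - 4)^2*(x^2 + x - 12) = (x - 4)^2*(x + 4)*(x - 3)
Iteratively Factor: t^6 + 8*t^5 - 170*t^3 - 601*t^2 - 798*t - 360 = (t + 2)*(t^5 + 6*t^4 - 12*t^3 - 146*t^2 - 309*t - 180) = (t + 1)*(t + 2)*(t^4 + 5*t^3 - 17*t^2 - 129*t - 180) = (t - 5)*(t + 1)*(t + 2)*(t^3 + 10*t^2 + 33*t + 36) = (t - 5)*(t + 1)*(t + 2)*(t + 3)*(t^2 + 7*t + 12) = (t - 5)*(t + 1)*(t + 2)*(t + 3)*(t + 4)*(t + 3)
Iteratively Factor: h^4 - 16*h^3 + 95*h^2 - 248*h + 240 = (h - 5)*(h^3 - 11*h^2 + 40*h - 48) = (h - 5)*(h - 4)*(h^2 - 7*h + 12) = (h - 5)*(h - 4)^2*(h - 3)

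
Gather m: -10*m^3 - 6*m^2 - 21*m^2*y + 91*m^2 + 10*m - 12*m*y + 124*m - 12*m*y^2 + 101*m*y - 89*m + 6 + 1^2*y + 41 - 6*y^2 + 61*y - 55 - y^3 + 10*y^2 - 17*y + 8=-10*m^3 + m^2*(85 - 21*y) + m*(-12*y^2 + 89*y + 45) - y^3 + 4*y^2 + 45*y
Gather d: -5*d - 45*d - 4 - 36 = -50*d - 40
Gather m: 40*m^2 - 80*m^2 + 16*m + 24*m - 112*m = -40*m^2 - 72*m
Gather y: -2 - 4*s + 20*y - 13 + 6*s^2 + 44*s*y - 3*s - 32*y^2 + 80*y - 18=6*s^2 - 7*s - 32*y^2 + y*(44*s + 100) - 33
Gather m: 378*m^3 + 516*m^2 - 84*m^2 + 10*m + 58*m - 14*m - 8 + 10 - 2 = 378*m^3 + 432*m^2 + 54*m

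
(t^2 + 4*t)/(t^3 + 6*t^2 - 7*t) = (t + 4)/(t^2 + 6*t - 7)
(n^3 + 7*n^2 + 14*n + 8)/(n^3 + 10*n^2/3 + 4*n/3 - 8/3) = 3*(n^2 + 5*n + 4)/(3*n^2 + 4*n - 4)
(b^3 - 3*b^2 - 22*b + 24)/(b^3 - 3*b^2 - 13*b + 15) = (b^2 - 2*b - 24)/(b^2 - 2*b - 15)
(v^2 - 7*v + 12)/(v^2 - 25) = (v^2 - 7*v + 12)/(v^2 - 25)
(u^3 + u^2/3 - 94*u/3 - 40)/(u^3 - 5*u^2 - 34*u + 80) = (u^2 - 14*u/3 - 8)/(u^2 - 10*u + 16)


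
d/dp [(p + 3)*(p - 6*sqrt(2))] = 2*p - 6*sqrt(2) + 3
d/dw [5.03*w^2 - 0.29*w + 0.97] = 10.06*w - 0.29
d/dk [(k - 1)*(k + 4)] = 2*k + 3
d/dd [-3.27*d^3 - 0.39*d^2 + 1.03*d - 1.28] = -9.81*d^2 - 0.78*d + 1.03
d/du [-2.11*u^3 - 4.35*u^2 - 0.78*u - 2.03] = -6.33*u^2 - 8.7*u - 0.78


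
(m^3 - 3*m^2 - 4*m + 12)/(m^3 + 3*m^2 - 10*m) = (m^2 - m - 6)/(m*(m + 5))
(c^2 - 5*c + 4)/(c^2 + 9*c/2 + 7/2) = 2*(c^2 - 5*c + 4)/(2*c^2 + 9*c + 7)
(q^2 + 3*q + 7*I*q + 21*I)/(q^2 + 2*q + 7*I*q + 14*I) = (q + 3)/(q + 2)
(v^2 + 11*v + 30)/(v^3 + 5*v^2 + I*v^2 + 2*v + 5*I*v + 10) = (v + 6)/(v^2 + I*v + 2)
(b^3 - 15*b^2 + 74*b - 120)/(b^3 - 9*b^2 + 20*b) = (b - 6)/b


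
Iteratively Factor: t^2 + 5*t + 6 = (t + 2)*(t + 3)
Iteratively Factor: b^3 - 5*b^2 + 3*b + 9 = (b - 3)*(b^2 - 2*b - 3) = (b - 3)^2*(b + 1)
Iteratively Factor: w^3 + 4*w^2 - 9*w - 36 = (w + 3)*(w^2 + w - 12) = (w - 3)*(w + 3)*(w + 4)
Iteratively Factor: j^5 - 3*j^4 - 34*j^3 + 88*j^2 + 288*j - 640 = (j - 4)*(j^4 + j^3 - 30*j^2 - 32*j + 160) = (j - 4)*(j - 2)*(j^3 + 3*j^2 - 24*j - 80) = (j - 5)*(j - 4)*(j - 2)*(j^2 + 8*j + 16) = (j - 5)*(j - 4)*(j - 2)*(j + 4)*(j + 4)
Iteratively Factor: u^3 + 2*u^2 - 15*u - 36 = (u + 3)*(u^2 - u - 12) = (u - 4)*(u + 3)*(u + 3)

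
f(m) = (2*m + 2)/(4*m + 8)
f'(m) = -4*(2*m + 2)/(4*m + 8)^2 + 2/(4*m + 8)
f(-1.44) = -0.39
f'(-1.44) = 1.59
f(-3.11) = 0.95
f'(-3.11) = 0.41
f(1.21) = 0.34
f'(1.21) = 0.05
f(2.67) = 0.39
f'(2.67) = 0.02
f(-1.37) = -0.29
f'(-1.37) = 1.26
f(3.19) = 0.40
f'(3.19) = 0.02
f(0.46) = 0.30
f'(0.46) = 0.08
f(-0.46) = 0.18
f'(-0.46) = 0.21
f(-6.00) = 0.62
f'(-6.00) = 0.03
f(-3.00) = 1.00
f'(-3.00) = 0.50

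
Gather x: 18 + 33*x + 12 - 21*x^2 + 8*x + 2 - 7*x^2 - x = -28*x^2 + 40*x + 32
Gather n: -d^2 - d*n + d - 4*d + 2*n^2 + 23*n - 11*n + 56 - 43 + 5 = -d^2 - 3*d + 2*n^2 + n*(12 - d) + 18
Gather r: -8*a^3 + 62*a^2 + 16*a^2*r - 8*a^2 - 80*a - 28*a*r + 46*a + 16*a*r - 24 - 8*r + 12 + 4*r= -8*a^3 + 54*a^2 - 34*a + r*(16*a^2 - 12*a - 4) - 12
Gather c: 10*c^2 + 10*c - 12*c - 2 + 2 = 10*c^2 - 2*c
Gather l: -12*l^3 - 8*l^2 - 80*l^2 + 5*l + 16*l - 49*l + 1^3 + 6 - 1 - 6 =-12*l^3 - 88*l^2 - 28*l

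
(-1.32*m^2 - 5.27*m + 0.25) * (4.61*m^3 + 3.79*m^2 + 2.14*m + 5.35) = -6.0852*m^5 - 29.2975*m^4 - 21.6456*m^3 - 17.3923*m^2 - 27.6595*m + 1.3375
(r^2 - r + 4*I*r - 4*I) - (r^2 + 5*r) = -6*r + 4*I*r - 4*I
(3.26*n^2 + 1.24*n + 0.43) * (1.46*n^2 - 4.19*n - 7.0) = 4.7596*n^4 - 11.849*n^3 - 27.3878*n^2 - 10.4817*n - 3.01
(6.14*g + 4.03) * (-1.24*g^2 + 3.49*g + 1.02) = -7.6136*g^3 + 16.4314*g^2 + 20.3275*g + 4.1106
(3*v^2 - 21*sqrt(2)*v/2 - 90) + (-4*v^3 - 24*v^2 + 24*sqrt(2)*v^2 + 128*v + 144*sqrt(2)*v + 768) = -4*v^3 - 21*v^2 + 24*sqrt(2)*v^2 + 128*v + 267*sqrt(2)*v/2 + 678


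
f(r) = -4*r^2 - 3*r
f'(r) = -8*r - 3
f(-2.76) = -22.19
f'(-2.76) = 19.08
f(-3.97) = -51.13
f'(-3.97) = 28.76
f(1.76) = -17.67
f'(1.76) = -17.08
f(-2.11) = -11.48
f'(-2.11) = 13.88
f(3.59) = -62.32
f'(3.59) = -31.72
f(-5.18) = -91.79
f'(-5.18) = 38.44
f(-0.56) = 0.43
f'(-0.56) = 1.48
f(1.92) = -20.51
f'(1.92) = -18.36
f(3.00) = -45.00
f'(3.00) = -27.00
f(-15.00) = -855.00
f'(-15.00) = 117.00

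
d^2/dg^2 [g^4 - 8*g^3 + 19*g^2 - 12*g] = 12*g^2 - 48*g + 38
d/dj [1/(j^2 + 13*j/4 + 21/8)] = 16*(-8*j - 13)/(8*j^2 + 26*j + 21)^2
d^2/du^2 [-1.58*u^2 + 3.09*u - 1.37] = -3.16000000000000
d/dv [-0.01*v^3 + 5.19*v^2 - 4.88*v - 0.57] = -0.03*v^2 + 10.38*v - 4.88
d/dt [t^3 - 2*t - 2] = 3*t^2 - 2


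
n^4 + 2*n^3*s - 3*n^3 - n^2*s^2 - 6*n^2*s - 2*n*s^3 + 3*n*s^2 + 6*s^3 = (n - 3)*(n - s)*(n + s)*(n + 2*s)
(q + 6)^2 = q^2 + 12*q + 36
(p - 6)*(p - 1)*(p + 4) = p^3 - 3*p^2 - 22*p + 24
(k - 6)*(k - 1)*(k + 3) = k^3 - 4*k^2 - 15*k + 18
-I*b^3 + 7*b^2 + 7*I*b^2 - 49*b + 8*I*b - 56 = (b - 8)*(b + 7*I)*(-I*b - I)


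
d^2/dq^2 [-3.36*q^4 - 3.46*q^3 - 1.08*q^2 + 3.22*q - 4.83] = -40.32*q^2 - 20.76*q - 2.16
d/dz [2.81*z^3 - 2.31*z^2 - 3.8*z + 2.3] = 8.43*z^2 - 4.62*z - 3.8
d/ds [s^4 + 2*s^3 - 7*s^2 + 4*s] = 4*s^3 + 6*s^2 - 14*s + 4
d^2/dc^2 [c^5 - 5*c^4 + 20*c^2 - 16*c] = 20*c^3 - 60*c^2 + 40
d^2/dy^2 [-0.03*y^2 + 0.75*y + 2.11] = -0.0600000000000000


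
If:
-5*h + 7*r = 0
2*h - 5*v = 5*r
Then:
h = -35*v/11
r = -25*v/11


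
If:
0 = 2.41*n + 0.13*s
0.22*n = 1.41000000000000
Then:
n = 6.41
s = -118.81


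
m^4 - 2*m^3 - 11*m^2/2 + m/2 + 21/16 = (m - 7/2)*(m - 1/2)*(m + 1/2)*(m + 3/2)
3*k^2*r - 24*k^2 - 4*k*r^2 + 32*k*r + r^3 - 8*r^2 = (-3*k + r)*(-k + r)*(r - 8)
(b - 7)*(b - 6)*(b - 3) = b^3 - 16*b^2 + 81*b - 126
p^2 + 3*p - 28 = (p - 4)*(p + 7)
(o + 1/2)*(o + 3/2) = o^2 + 2*o + 3/4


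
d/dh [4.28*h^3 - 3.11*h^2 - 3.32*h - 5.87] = 12.84*h^2 - 6.22*h - 3.32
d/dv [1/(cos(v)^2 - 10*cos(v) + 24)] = 2*(cos(v) - 5)*sin(v)/(cos(v)^2 - 10*cos(v) + 24)^2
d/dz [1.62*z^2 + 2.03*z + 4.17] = 3.24*z + 2.03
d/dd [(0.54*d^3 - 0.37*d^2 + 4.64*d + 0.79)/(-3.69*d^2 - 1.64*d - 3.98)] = (-1.9926*d^4 - 1.7712*d^3 + 11.2808*d^2 + 8.7754*d - 17.1716)/(13.6161*d^4 + 12.1032*d^3 + 32.062*d^2 + 13.0544*d + 15.8404)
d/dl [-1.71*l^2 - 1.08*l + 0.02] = -3.42*l - 1.08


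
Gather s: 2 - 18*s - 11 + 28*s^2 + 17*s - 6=28*s^2 - s - 15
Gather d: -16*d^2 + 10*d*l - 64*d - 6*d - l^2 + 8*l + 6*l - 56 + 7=-16*d^2 + d*(10*l - 70) - l^2 + 14*l - 49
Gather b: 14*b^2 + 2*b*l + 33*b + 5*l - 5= 14*b^2 + b*(2*l + 33) + 5*l - 5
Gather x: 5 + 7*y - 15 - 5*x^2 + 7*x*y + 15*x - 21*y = -5*x^2 + x*(7*y + 15) - 14*y - 10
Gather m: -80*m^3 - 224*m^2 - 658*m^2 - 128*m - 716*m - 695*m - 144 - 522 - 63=-80*m^3 - 882*m^2 - 1539*m - 729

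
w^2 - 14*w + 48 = (w - 8)*(w - 6)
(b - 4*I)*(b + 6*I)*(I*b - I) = I*b^3 - 2*b^2 - I*b^2 + 2*b + 24*I*b - 24*I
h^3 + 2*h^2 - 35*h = h*(h - 5)*(h + 7)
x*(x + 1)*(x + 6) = x^3 + 7*x^2 + 6*x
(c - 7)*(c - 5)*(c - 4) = c^3 - 16*c^2 + 83*c - 140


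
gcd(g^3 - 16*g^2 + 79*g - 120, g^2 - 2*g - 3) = g - 3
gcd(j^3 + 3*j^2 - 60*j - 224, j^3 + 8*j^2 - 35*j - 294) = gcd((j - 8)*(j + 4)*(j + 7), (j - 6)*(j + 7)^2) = j + 7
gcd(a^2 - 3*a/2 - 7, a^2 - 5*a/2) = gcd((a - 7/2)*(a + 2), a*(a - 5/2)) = 1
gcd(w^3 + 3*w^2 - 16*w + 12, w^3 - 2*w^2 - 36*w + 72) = w^2 + 4*w - 12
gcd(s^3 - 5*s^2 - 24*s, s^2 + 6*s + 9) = s + 3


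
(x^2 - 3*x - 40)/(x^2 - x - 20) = (-x^2 + 3*x + 40)/(-x^2 + x + 20)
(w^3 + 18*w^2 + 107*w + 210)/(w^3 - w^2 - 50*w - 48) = (w^2 + 12*w + 35)/(w^2 - 7*w - 8)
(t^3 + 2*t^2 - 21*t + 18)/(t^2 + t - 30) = (t^2 - 4*t + 3)/(t - 5)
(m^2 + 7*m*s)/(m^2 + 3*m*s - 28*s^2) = m/(m - 4*s)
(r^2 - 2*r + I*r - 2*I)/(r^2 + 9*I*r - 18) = (r^2 + r*(-2 + I) - 2*I)/(r^2 + 9*I*r - 18)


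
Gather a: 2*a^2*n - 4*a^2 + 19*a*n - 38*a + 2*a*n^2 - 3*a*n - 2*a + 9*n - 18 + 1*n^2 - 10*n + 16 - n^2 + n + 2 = a^2*(2*n - 4) + a*(2*n^2 + 16*n - 40)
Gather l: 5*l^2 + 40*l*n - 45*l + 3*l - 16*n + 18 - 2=5*l^2 + l*(40*n - 42) - 16*n + 16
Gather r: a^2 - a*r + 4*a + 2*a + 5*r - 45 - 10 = a^2 + 6*a + r*(5 - a) - 55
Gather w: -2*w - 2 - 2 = -2*w - 4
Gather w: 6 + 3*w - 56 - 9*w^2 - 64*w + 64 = -9*w^2 - 61*w + 14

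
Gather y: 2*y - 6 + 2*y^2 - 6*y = 2*y^2 - 4*y - 6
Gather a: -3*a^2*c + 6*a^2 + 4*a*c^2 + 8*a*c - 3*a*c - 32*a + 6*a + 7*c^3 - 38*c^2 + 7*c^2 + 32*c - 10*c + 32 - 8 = a^2*(6 - 3*c) + a*(4*c^2 + 5*c - 26) + 7*c^3 - 31*c^2 + 22*c + 24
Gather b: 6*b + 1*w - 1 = 6*b + w - 1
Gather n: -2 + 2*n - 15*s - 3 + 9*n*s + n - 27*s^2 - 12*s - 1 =n*(9*s + 3) - 27*s^2 - 27*s - 6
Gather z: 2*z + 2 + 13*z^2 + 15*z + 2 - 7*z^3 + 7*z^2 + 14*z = -7*z^3 + 20*z^2 + 31*z + 4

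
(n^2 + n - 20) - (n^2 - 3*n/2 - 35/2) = 5*n/2 - 5/2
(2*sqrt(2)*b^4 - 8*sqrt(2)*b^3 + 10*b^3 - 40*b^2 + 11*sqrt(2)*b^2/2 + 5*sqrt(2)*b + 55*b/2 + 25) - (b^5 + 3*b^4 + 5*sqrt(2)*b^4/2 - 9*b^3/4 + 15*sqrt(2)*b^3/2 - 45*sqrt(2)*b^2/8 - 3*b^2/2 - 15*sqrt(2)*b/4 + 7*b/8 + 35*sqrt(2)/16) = -b^5 - 3*b^4 - sqrt(2)*b^4/2 - 31*sqrt(2)*b^3/2 + 49*b^3/4 - 77*b^2/2 + 89*sqrt(2)*b^2/8 + 35*sqrt(2)*b/4 + 213*b/8 - 35*sqrt(2)/16 + 25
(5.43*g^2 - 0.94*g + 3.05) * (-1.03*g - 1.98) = -5.5929*g^3 - 9.7832*g^2 - 1.2803*g - 6.039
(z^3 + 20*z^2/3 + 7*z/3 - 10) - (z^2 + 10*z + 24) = z^3 + 17*z^2/3 - 23*z/3 - 34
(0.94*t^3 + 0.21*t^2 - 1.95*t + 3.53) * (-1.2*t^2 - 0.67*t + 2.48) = -1.128*t^5 - 0.8818*t^4 + 4.5305*t^3 - 2.4087*t^2 - 7.2011*t + 8.7544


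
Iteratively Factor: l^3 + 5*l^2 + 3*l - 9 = (l + 3)*(l^2 + 2*l - 3) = (l + 3)^2*(l - 1)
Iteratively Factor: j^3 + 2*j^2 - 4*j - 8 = (j + 2)*(j^2 - 4) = (j - 2)*(j + 2)*(j + 2)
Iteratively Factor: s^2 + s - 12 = (s + 4)*(s - 3)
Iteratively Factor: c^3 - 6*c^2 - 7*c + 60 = (c + 3)*(c^2 - 9*c + 20) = (c - 4)*(c + 3)*(c - 5)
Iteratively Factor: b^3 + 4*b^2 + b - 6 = (b + 2)*(b^2 + 2*b - 3) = (b - 1)*(b + 2)*(b + 3)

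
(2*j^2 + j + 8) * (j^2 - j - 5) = 2*j^4 - j^3 - 3*j^2 - 13*j - 40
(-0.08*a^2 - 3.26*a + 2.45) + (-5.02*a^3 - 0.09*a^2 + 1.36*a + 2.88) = -5.02*a^3 - 0.17*a^2 - 1.9*a + 5.33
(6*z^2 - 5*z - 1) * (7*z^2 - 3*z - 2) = 42*z^4 - 53*z^3 - 4*z^2 + 13*z + 2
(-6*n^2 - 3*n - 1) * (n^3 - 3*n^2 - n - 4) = -6*n^5 + 15*n^4 + 14*n^3 + 30*n^2 + 13*n + 4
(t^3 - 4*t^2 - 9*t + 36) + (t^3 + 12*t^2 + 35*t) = 2*t^3 + 8*t^2 + 26*t + 36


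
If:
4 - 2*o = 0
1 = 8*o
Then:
No Solution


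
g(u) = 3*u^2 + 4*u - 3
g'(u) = 6*u + 4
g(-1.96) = 0.68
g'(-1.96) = -7.76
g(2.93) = 34.47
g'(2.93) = 21.58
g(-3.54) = 20.43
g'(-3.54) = -17.24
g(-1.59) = -1.78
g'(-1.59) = -5.54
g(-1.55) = -1.99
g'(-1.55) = -5.30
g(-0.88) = -4.20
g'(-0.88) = -1.28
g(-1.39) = -2.76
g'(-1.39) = -4.34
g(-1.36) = -2.89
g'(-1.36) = -4.16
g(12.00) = 477.00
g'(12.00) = 76.00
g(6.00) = 129.00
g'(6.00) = 40.00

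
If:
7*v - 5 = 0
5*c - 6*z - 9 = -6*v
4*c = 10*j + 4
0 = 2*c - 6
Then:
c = 3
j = 4/5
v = 5/7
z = 12/7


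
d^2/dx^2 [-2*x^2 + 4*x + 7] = -4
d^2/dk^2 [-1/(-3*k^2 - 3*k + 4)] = 6*(-3*k^2 - 3*k + 3*(2*k + 1)^2 + 4)/(3*k^2 + 3*k - 4)^3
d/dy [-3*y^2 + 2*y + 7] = 2 - 6*y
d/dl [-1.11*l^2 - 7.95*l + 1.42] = -2.22*l - 7.95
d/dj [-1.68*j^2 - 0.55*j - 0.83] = -3.36*j - 0.55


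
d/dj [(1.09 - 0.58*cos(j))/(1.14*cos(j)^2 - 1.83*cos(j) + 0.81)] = (-0.6612*cos(j)^2 + 2.4852*cos(j) - 1.5249)*sin(j)/(1.2996*cos(j)^4 - 4.1724*cos(j)^3 + 5.1957*cos(j)^2 - 2.9646*cos(j) + 0.6561)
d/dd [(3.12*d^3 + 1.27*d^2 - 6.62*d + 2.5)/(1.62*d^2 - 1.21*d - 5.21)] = (5.0544*d^4 - 7.5504*d^3 - 39.5779*d^2 - 21.3334*d + 37.5152)/(2.6244*d^4 - 3.9204*d^3 - 15.4163*d^2 + 12.6082*d + 27.1441)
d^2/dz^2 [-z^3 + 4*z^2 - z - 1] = 8 - 6*z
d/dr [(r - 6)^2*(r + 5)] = (r - 6)*(3*r + 4)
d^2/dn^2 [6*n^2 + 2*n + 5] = 12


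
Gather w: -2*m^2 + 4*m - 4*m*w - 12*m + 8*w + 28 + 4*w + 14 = -2*m^2 - 8*m + w*(12 - 4*m) + 42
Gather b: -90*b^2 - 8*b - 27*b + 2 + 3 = -90*b^2 - 35*b + 5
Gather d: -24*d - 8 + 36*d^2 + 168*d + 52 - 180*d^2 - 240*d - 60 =-144*d^2 - 96*d - 16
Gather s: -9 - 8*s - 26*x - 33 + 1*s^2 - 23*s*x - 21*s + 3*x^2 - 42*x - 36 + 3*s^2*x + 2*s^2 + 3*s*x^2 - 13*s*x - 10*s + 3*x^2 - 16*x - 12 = s^2*(3*x + 3) + s*(3*x^2 - 36*x - 39) + 6*x^2 - 84*x - 90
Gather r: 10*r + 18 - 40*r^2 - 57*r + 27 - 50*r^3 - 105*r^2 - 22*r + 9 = -50*r^3 - 145*r^2 - 69*r + 54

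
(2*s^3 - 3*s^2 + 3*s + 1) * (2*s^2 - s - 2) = 4*s^5 - 8*s^4 + 5*s^3 + 5*s^2 - 7*s - 2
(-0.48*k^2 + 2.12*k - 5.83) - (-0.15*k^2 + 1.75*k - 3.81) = -0.33*k^2 + 0.37*k - 2.02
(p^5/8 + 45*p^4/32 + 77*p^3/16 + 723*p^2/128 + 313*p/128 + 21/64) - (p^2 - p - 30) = p^5/8 + 45*p^4/32 + 77*p^3/16 + 595*p^2/128 + 441*p/128 + 1941/64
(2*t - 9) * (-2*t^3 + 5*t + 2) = -4*t^4 + 18*t^3 + 10*t^2 - 41*t - 18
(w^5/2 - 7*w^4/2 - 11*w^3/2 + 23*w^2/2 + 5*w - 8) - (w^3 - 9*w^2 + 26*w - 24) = w^5/2 - 7*w^4/2 - 13*w^3/2 + 41*w^2/2 - 21*w + 16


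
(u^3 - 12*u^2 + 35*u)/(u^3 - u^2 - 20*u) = (u - 7)/(u + 4)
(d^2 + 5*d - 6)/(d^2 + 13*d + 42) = (d - 1)/(d + 7)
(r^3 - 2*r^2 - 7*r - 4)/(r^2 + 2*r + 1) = r - 4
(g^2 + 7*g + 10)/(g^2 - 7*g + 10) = (g^2 + 7*g + 10)/(g^2 - 7*g + 10)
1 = 1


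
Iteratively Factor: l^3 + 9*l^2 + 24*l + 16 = (l + 1)*(l^2 + 8*l + 16) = (l + 1)*(l + 4)*(l + 4)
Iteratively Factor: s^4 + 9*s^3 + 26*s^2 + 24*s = (s)*(s^3 + 9*s^2 + 26*s + 24) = s*(s + 2)*(s^2 + 7*s + 12) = s*(s + 2)*(s + 3)*(s + 4)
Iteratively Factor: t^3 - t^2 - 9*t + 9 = (t - 3)*(t^2 + 2*t - 3) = (t - 3)*(t - 1)*(t + 3)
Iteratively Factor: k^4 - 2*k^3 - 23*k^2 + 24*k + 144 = (k + 3)*(k^3 - 5*k^2 - 8*k + 48) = (k - 4)*(k + 3)*(k^2 - k - 12) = (k - 4)^2*(k + 3)*(k + 3)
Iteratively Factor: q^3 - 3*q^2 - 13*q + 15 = (q + 3)*(q^2 - 6*q + 5) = (q - 5)*(q + 3)*(q - 1)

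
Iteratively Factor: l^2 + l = (l + 1)*(l)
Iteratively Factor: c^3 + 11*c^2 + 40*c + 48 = (c + 4)*(c^2 + 7*c + 12) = (c + 3)*(c + 4)*(c + 4)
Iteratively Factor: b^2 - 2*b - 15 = (b + 3)*(b - 5)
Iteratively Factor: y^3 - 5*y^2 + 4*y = (y - 1)*(y^2 - 4*y) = (y - 4)*(y - 1)*(y)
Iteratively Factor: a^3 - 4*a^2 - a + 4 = (a + 1)*(a^2 - 5*a + 4) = (a - 1)*(a + 1)*(a - 4)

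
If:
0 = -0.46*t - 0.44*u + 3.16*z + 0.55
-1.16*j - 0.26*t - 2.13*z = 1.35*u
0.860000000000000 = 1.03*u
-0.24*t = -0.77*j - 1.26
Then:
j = -1.34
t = 0.96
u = 0.83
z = 0.08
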